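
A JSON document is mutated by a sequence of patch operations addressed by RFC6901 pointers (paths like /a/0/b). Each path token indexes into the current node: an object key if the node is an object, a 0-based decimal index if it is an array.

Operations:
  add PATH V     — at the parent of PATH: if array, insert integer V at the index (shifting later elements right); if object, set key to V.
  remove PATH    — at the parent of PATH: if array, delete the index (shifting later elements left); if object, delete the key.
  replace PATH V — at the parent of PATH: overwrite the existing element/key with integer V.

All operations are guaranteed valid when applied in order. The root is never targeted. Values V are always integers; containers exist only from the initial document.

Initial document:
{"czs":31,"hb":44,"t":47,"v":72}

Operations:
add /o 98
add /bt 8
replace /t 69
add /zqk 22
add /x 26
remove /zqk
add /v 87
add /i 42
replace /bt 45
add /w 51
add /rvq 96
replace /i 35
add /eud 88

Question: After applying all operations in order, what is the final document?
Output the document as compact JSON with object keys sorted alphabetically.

After op 1 (add /o 98): {"czs":31,"hb":44,"o":98,"t":47,"v":72}
After op 2 (add /bt 8): {"bt":8,"czs":31,"hb":44,"o":98,"t":47,"v":72}
After op 3 (replace /t 69): {"bt":8,"czs":31,"hb":44,"o":98,"t":69,"v":72}
After op 4 (add /zqk 22): {"bt":8,"czs":31,"hb":44,"o":98,"t":69,"v":72,"zqk":22}
After op 5 (add /x 26): {"bt":8,"czs":31,"hb":44,"o":98,"t":69,"v":72,"x":26,"zqk":22}
After op 6 (remove /zqk): {"bt":8,"czs":31,"hb":44,"o":98,"t":69,"v":72,"x":26}
After op 7 (add /v 87): {"bt":8,"czs":31,"hb":44,"o":98,"t":69,"v":87,"x":26}
After op 8 (add /i 42): {"bt":8,"czs":31,"hb":44,"i":42,"o":98,"t":69,"v":87,"x":26}
After op 9 (replace /bt 45): {"bt":45,"czs":31,"hb":44,"i":42,"o":98,"t":69,"v":87,"x":26}
After op 10 (add /w 51): {"bt":45,"czs":31,"hb":44,"i":42,"o":98,"t":69,"v":87,"w":51,"x":26}
After op 11 (add /rvq 96): {"bt":45,"czs":31,"hb":44,"i":42,"o":98,"rvq":96,"t":69,"v":87,"w":51,"x":26}
After op 12 (replace /i 35): {"bt":45,"czs":31,"hb":44,"i":35,"o":98,"rvq":96,"t":69,"v":87,"w":51,"x":26}
After op 13 (add /eud 88): {"bt":45,"czs":31,"eud":88,"hb":44,"i":35,"o":98,"rvq":96,"t":69,"v":87,"w":51,"x":26}

Answer: {"bt":45,"czs":31,"eud":88,"hb":44,"i":35,"o":98,"rvq":96,"t":69,"v":87,"w":51,"x":26}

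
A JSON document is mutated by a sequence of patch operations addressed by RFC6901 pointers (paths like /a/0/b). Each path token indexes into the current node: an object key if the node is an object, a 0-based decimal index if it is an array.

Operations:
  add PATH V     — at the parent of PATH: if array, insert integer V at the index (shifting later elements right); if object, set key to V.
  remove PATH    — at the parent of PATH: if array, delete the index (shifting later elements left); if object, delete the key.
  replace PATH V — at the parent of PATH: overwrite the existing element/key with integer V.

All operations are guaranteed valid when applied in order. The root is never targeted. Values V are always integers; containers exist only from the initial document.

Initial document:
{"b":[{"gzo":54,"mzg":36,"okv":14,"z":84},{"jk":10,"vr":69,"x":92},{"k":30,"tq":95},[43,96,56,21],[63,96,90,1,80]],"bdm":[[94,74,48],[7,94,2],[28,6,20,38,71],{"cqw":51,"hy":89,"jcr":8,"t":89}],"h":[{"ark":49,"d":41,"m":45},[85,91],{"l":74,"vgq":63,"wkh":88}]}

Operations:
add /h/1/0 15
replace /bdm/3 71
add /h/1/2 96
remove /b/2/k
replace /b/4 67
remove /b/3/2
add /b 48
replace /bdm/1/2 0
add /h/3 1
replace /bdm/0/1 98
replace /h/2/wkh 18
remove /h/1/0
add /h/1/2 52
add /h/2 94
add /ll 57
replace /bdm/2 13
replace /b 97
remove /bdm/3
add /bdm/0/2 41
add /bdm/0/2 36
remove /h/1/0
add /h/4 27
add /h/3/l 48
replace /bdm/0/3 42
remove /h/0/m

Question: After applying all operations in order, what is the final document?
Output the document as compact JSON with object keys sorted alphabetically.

After op 1 (add /h/1/0 15): {"b":[{"gzo":54,"mzg":36,"okv":14,"z":84},{"jk":10,"vr":69,"x":92},{"k":30,"tq":95},[43,96,56,21],[63,96,90,1,80]],"bdm":[[94,74,48],[7,94,2],[28,6,20,38,71],{"cqw":51,"hy":89,"jcr":8,"t":89}],"h":[{"ark":49,"d":41,"m":45},[15,85,91],{"l":74,"vgq":63,"wkh":88}]}
After op 2 (replace /bdm/3 71): {"b":[{"gzo":54,"mzg":36,"okv":14,"z":84},{"jk":10,"vr":69,"x":92},{"k":30,"tq":95},[43,96,56,21],[63,96,90,1,80]],"bdm":[[94,74,48],[7,94,2],[28,6,20,38,71],71],"h":[{"ark":49,"d":41,"m":45},[15,85,91],{"l":74,"vgq":63,"wkh":88}]}
After op 3 (add /h/1/2 96): {"b":[{"gzo":54,"mzg":36,"okv":14,"z":84},{"jk":10,"vr":69,"x":92},{"k":30,"tq":95},[43,96,56,21],[63,96,90,1,80]],"bdm":[[94,74,48],[7,94,2],[28,6,20,38,71],71],"h":[{"ark":49,"d":41,"m":45},[15,85,96,91],{"l":74,"vgq":63,"wkh":88}]}
After op 4 (remove /b/2/k): {"b":[{"gzo":54,"mzg":36,"okv":14,"z":84},{"jk":10,"vr":69,"x":92},{"tq":95},[43,96,56,21],[63,96,90,1,80]],"bdm":[[94,74,48],[7,94,2],[28,6,20,38,71],71],"h":[{"ark":49,"d":41,"m":45},[15,85,96,91],{"l":74,"vgq":63,"wkh":88}]}
After op 5 (replace /b/4 67): {"b":[{"gzo":54,"mzg":36,"okv":14,"z":84},{"jk":10,"vr":69,"x":92},{"tq":95},[43,96,56,21],67],"bdm":[[94,74,48],[7,94,2],[28,6,20,38,71],71],"h":[{"ark":49,"d":41,"m":45},[15,85,96,91],{"l":74,"vgq":63,"wkh":88}]}
After op 6 (remove /b/3/2): {"b":[{"gzo":54,"mzg":36,"okv":14,"z":84},{"jk":10,"vr":69,"x":92},{"tq":95},[43,96,21],67],"bdm":[[94,74,48],[7,94,2],[28,6,20,38,71],71],"h":[{"ark":49,"d":41,"m":45},[15,85,96,91],{"l":74,"vgq":63,"wkh":88}]}
After op 7 (add /b 48): {"b":48,"bdm":[[94,74,48],[7,94,2],[28,6,20,38,71],71],"h":[{"ark":49,"d":41,"m":45},[15,85,96,91],{"l":74,"vgq":63,"wkh":88}]}
After op 8 (replace /bdm/1/2 0): {"b":48,"bdm":[[94,74,48],[7,94,0],[28,6,20,38,71],71],"h":[{"ark":49,"d":41,"m":45},[15,85,96,91],{"l":74,"vgq":63,"wkh":88}]}
After op 9 (add /h/3 1): {"b":48,"bdm":[[94,74,48],[7,94,0],[28,6,20,38,71],71],"h":[{"ark":49,"d":41,"m":45},[15,85,96,91],{"l":74,"vgq":63,"wkh":88},1]}
After op 10 (replace /bdm/0/1 98): {"b":48,"bdm":[[94,98,48],[7,94,0],[28,6,20,38,71],71],"h":[{"ark":49,"d":41,"m":45},[15,85,96,91],{"l":74,"vgq":63,"wkh":88},1]}
After op 11 (replace /h/2/wkh 18): {"b":48,"bdm":[[94,98,48],[7,94,0],[28,6,20,38,71],71],"h":[{"ark":49,"d":41,"m":45},[15,85,96,91],{"l":74,"vgq":63,"wkh":18},1]}
After op 12 (remove /h/1/0): {"b":48,"bdm":[[94,98,48],[7,94,0],[28,6,20,38,71],71],"h":[{"ark":49,"d":41,"m":45},[85,96,91],{"l":74,"vgq":63,"wkh":18},1]}
After op 13 (add /h/1/2 52): {"b":48,"bdm":[[94,98,48],[7,94,0],[28,6,20,38,71],71],"h":[{"ark":49,"d":41,"m":45},[85,96,52,91],{"l":74,"vgq":63,"wkh":18},1]}
After op 14 (add /h/2 94): {"b":48,"bdm":[[94,98,48],[7,94,0],[28,6,20,38,71],71],"h":[{"ark":49,"d":41,"m":45},[85,96,52,91],94,{"l":74,"vgq":63,"wkh":18},1]}
After op 15 (add /ll 57): {"b":48,"bdm":[[94,98,48],[7,94,0],[28,6,20,38,71],71],"h":[{"ark":49,"d":41,"m":45},[85,96,52,91],94,{"l":74,"vgq":63,"wkh":18},1],"ll":57}
After op 16 (replace /bdm/2 13): {"b":48,"bdm":[[94,98,48],[7,94,0],13,71],"h":[{"ark":49,"d":41,"m":45},[85,96,52,91],94,{"l":74,"vgq":63,"wkh":18},1],"ll":57}
After op 17 (replace /b 97): {"b":97,"bdm":[[94,98,48],[7,94,0],13,71],"h":[{"ark":49,"d":41,"m":45},[85,96,52,91],94,{"l":74,"vgq":63,"wkh":18},1],"ll":57}
After op 18 (remove /bdm/3): {"b":97,"bdm":[[94,98,48],[7,94,0],13],"h":[{"ark":49,"d":41,"m":45},[85,96,52,91],94,{"l":74,"vgq":63,"wkh":18},1],"ll":57}
After op 19 (add /bdm/0/2 41): {"b":97,"bdm":[[94,98,41,48],[7,94,0],13],"h":[{"ark":49,"d":41,"m":45},[85,96,52,91],94,{"l":74,"vgq":63,"wkh":18},1],"ll":57}
After op 20 (add /bdm/0/2 36): {"b":97,"bdm":[[94,98,36,41,48],[7,94,0],13],"h":[{"ark":49,"d":41,"m":45},[85,96,52,91],94,{"l":74,"vgq":63,"wkh":18},1],"ll":57}
After op 21 (remove /h/1/0): {"b":97,"bdm":[[94,98,36,41,48],[7,94,0],13],"h":[{"ark":49,"d":41,"m":45},[96,52,91],94,{"l":74,"vgq":63,"wkh":18},1],"ll":57}
After op 22 (add /h/4 27): {"b":97,"bdm":[[94,98,36,41,48],[7,94,0],13],"h":[{"ark":49,"d":41,"m":45},[96,52,91],94,{"l":74,"vgq":63,"wkh":18},27,1],"ll":57}
After op 23 (add /h/3/l 48): {"b":97,"bdm":[[94,98,36,41,48],[7,94,0],13],"h":[{"ark":49,"d":41,"m":45},[96,52,91],94,{"l":48,"vgq":63,"wkh":18},27,1],"ll":57}
After op 24 (replace /bdm/0/3 42): {"b":97,"bdm":[[94,98,36,42,48],[7,94,0],13],"h":[{"ark":49,"d":41,"m":45},[96,52,91],94,{"l":48,"vgq":63,"wkh":18},27,1],"ll":57}
After op 25 (remove /h/0/m): {"b":97,"bdm":[[94,98,36,42,48],[7,94,0],13],"h":[{"ark":49,"d":41},[96,52,91],94,{"l":48,"vgq":63,"wkh":18},27,1],"ll":57}

Answer: {"b":97,"bdm":[[94,98,36,42,48],[7,94,0],13],"h":[{"ark":49,"d":41},[96,52,91],94,{"l":48,"vgq":63,"wkh":18},27,1],"ll":57}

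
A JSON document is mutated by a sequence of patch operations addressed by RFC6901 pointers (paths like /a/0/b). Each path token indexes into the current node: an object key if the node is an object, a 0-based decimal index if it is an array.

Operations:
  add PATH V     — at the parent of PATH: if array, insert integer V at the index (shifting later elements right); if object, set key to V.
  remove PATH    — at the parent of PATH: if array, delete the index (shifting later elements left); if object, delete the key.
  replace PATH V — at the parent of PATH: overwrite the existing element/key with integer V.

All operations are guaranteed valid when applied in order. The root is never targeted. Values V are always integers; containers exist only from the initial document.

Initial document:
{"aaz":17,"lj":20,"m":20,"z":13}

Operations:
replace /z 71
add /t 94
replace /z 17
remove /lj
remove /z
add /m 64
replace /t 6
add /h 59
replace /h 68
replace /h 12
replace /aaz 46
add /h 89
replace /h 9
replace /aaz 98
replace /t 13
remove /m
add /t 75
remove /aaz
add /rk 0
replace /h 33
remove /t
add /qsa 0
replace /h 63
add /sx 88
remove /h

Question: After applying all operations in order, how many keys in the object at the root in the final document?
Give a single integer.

Answer: 3

Derivation:
After op 1 (replace /z 71): {"aaz":17,"lj":20,"m":20,"z":71}
After op 2 (add /t 94): {"aaz":17,"lj":20,"m":20,"t":94,"z":71}
After op 3 (replace /z 17): {"aaz":17,"lj":20,"m":20,"t":94,"z":17}
After op 4 (remove /lj): {"aaz":17,"m":20,"t":94,"z":17}
After op 5 (remove /z): {"aaz":17,"m":20,"t":94}
After op 6 (add /m 64): {"aaz":17,"m":64,"t":94}
After op 7 (replace /t 6): {"aaz":17,"m":64,"t":6}
After op 8 (add /h 59): {"aaz":17,"h":59,"m":64,"t":6}
After op 9 (replace /h 68): {"aaz":17,"h":68,"m":64,"t":6}
After op 10 (replace /h 12): {"aaz":17,"h":12,"m":64,"t":6}
After op 11 (replace /aaz 46): {"aaz":46,"h":12,"m":64,"t":6}
After op 12 (add /h 89): {"aaz":46,"h":89,"m":64,"t":6}
After op 13 (replace /h 9): {"aaz":46,"h":9,"m":64,"t":6}
After op 14 (replace /aaz 98): {"aaz":98,"h":9,"m":64,"t":6}
After op 15 (replace /t 13): {"aaz":98,"h":9,"m":64,"t":13}
After op 16 (remove /m): {"aaz":98,"h":9,"t":13}
After op 17 (add /t 75): {"aaz":98,"h":9,"t":75}
After op 18 (remove /aaz): {"h":9,"t":75}
After op 19 (add /rk 0): {"h":9,"rk":0,"t":75}
After op 20 (replace /h 33): {"h":33,"rk":0,"t":75}
After op 21 (remove /t): {"h":33,"rk":0}
After op 22 (add /qsa 0): {"h":33,"qsa":0,"rk":0}
After op 23 (replace /h 63): {"h":63,"qsa":0,"rk":0}
After op 24 (add /sx 88): {"h":63,"qsa":0,"rk":0,"sx":88}
After op 25 (remove /h): {"qsa":0,"rk":0,"sx":88}
Size at the root: 3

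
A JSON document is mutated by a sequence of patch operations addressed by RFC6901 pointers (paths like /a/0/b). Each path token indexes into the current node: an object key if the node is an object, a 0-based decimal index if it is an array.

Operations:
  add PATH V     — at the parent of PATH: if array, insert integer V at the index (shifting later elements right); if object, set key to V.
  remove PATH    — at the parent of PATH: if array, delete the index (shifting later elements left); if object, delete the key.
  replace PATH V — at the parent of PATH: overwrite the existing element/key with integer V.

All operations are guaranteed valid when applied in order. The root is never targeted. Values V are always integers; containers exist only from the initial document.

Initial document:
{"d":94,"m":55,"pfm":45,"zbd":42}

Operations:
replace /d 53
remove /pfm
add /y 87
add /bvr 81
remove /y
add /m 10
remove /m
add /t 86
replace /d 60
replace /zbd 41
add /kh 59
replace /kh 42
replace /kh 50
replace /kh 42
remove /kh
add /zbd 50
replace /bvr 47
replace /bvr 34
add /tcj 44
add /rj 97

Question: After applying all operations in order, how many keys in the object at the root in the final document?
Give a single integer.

Answer: 6

Derivation:
After op 1 (replace /d 53): {"d":53,"m":55,"pfm":45,"zbd":42}
After op 2 (remove /pfm): {"d":53,"m":55,"zbd":42}
After op 3 (add /y 87): {"d":53,"m":55,"y":87,"zbd":42}
After op 4 (add /bvr 81): {"bvr":81,"d":53,"m":55,"y":87,"zbd":42}
After op 5 (remove /y): {"bvr":81,"d":53,"m":55,"zbd":42}
After op 6 (add /m 10): {"bvr":81,"d":53,"m":10,"zbd":42}
After op 7 (remove /m): {"bvr":81,"d":53,"zbd":42}
After op 8 (add /t 86): {"bvr":81,"d":53,"t":86,"zbd":42}
After op 9 (replace /d 60): {"bvr":81,"d":60,"t":86,"zbd":42}
After op 10 (replace /zbd 41): {"bvr":81,"d":60,"t":86,"zbd":41}
After op 11 (add /kh 59): {"bvr":81,"d":60,"kh":59,"t":86,"zbd":41}
After op 12 (replace /kh 42): {"bvr":81,"d":60,"kh":42,"t":86,"zbd":41}
After op 13 (replace /kh 50): {"bvr":81,"d":60,"kh":50,"t":86,"zbd":41}
After op 14 (replace /kh 42): {"bvr":81,"d":60,"kh":42,"t":86,"zbd":41}
After op 15 (remove /kh): {"bvr":81,"d":60,"t":86,"zbd":41}
After op 16 (add /zbd 50): {"bvr":81,"d":60,"t":86,"zbd":50}
After op 17 (replace /bvr 47): {"bvr":47,"d":60,"t":86,"zbd":50}
After op 18 (replace /bvr 34): {"bvr":34,"d":60,"t":86,"zbd":50}
After op 19 (add /tcj 44): {"bvr":34,"d":60,"t":86,"tcj":44,"zbd":50}
After op 20 (add /rj 97): {"bvr":34,"d":60,"rj":97,"t":86,"tcj":44,"zbd":50}
Size at the root: 6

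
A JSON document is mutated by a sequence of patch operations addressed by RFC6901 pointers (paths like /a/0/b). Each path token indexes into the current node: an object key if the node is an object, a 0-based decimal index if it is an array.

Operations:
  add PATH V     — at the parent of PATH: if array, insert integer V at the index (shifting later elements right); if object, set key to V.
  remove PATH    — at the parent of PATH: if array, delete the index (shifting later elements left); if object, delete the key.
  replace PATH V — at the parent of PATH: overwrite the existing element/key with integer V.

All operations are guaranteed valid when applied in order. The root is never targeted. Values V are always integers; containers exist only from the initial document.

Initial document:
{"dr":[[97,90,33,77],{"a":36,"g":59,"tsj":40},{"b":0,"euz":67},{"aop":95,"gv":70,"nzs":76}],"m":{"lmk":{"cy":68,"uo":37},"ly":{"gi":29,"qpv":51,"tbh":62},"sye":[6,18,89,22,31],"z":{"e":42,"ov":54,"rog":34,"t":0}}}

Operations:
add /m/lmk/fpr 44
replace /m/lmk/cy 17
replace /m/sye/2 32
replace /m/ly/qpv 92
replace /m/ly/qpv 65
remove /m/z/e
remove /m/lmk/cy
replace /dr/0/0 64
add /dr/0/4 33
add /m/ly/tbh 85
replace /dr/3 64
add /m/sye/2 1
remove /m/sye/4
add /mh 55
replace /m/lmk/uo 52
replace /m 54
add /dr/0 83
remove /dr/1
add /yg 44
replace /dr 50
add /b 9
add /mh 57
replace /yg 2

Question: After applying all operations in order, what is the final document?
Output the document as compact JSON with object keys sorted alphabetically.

Answer: {"b":9,"dr":50,"m":54,"mh":57,"yg":2}

Derivation:
After op 1 (add /m/lmk/fpr 44): {"dr":[[97,90,33,77],{"a":36,"g":59,"tsj":40},{"b":0,"euz":67},{"aop":95,"gv":70,"nzs":76}],"m":{"lmk":{"cy":68,"fpr":44,"uo":37},"ly":{"gi":29,"qpv":51,"tbh":62},"sye":[6,18,89,22,31],"z":{"e":42,"ov":54,"rog":34,"t":0}}}
After op 2 (replace /m/lmk/cy 17): {"dr":[[97,90,33,77],{"a":36,"g":59,"tsj":40},{"b":0,"euz":67},{"aop":95,"gv":70,"nzs":76}],"m":{"lmk":{"cy":17,"fpr":44,"uo":37},"ly":{"gi":29,"qpv":51,"tbh":62},"sye":[6,18,89,22,31],"z":{"e":42,"ov":54,"rog":34,"t":0}}}
After op 3 (replace /m/sye/2 32): {"dr":[[97,90,33,77],{"a":36,"g":59,"tsj":40},{"b":0,"euz":67},{"aop":95,"gv":70,"nzs":76}],"m":{"lmk":{"cy":17,"fpr":44,"uo":37},"ly":{"gi":29,"qpv":51,"tbh":62},"sye":[6,18,32,22,31],"z":{"e":42,"ov":54,"rog":34,"t":0}}}
After op 4 (replace /m/ly/qpv 92): {"dr":[[97,90,33,77],{"a":36,"g":59,"tsj":40},{"b":0,"euz":67},{"aop":95,"gv":70,"nzs":76}],"m":{"lmk":{"cy":17,"fpr":44,"uo":37},"ly":{"gi":29,"qpv":92,"tbh":62},"sye":[6,18,32,22,31],"z":{"e":42,"ov":54,"rog":34,"t":0}}}
After op 5 (replace /m/ly/qpv 65): {"dr":[[97,90,33,77],{"a":36,"g":59,"tsj":40},{"b":0,"euz":67},{"aop":95,"gv":70,"nzs":76}],"m":{"lmk":{"cy":17,"fpr":44,"uo":37},"ly":{"gi":29,"qpv":65,"tbh":62},"sye":[6,18,32,22,31],"z":{"e":42,"ov":54,"rog":34,"t":0}}}
After op 6 (remove /m/z/e): {"dr":[[97,90,33,77],{"a":36,"g":59,"tsj":40},{"b":0,"euz":67},{"aop":95,"gv":70,"nzs":76}],"m":{"lmk":{"cy":17,"fpr":44,"uo":37},"ly":{"gi":29,"qpv":65,"tbh":62},"sye":[6,18,32,22,31],"z":{"ov":54,"rog":34,"t":0}}}
After op 7 (remove /m/lmk/cy): {"dr":[[97,90,33,77],{"a":36,"g":59,"tsj":40},{"b":0,"euz":67},{"aop":95,"gv":70,"nzs":76}],"m":{"lmk":{"fpr":44,"uo":37},"ly":{"gi":29,"qpv":65,"tbh":62},"sye":[6,18,32,22,31],"z":{"ov":54,"rog":34,"t":0}}}
After op 8 (replace /dr/0/0 64): {"dr":[[64,90,33,77],{"a":36,"g":59,"tsj":40},{"b":0,"euz":67},{"aop":95,"gv":70,"nzs":76}],"m":{"lmk":{"fpr":44,"uo":37},"ly":{"gi":29,"qpv":65,"tbh":62},"sye":[6,18,32,22,31],"z":{"ov":54,"rog":34,"t":0}}}
After op 9 (add /dr/0/4 33): {"dr":[[64,90,33,77,33],{"a":36,"g":59,"tsj":40},{"b":0,"euz":67},{"aop":95,"gv":70,"nzs":76}],"m":{"lmk":{"fpr":44,"uo":37},"ly":{"gi":29,"qpv":65,"tbh":62},"sye":[6,18,32,22,31],"z":{"ov":54,"rog":34,"t":0}}}
After op 10 (add /m/ly/tbh 85): {"dr":[[64,90,33,77,33],{"a":36,"g":59,"tsj":40},{"b":0,"euz":67},{"aop":95,"gv":70,"nzs":76}],"m":{"lmk":{"fpr":44,"uo":37},"ly":{"gi":29,"qpv":65,"tbh":85},"sye":[6,18,32,22,31],"z":{"ov":54,"rog":34,"t":0}}}
After op 11 (replace /dr/3 64): {"dr":[[64,90,33,77,33],{"a":36,"g":59,"tsj":40},{"b":0,"euz":67},64],"m":{"lmk":{"fpr":44,"uo":37},"ly":{"gi":29,"qpv":65,"tbh":85},"sye":[6,18,32,22,31],"z":{"ov":54,"rog":34,"t":0}}}
After op 12 (add /m/sye/2 1): {"dr":[[64,90,33,77,33],{"a":36,"g":59,"tsj":40},{"b":0,"euz":67},64],"m":{"lmk":{"fpr":44,"uo":37},"ly":{"gi":29,"qpv":65,"tbh":85},"sye":[6,18,1,32,22,31],"z":{"ov":54,"rog":34,"t":0}}}
After op 13 (remove /m/sye/4): {"dr":[[64,90,33,77,33],{"a":36,"g":59,"tsj":40},{"b":0,"euz":67},64],"m":{"lmk":{"fpr":44,"uo":37},"ly":{"gi":29,"qpv":65,"tbh":85},"sye":[6,18,1,32,31],"z":{"ov":54,"rog":34,"t":0}}}
After op 14 (add /mh 55): {"dr":[[64,90,33,77,33],{"a":36,"g":59,"tsj":40},{"b":0,"euz":67},64],"m":{"lmk":{"fpr":44,"uo":37},"ly":{"gi":29,"qpv":65,"tbh":85},"sye":[6,18,1,32,31],"z":{"ov":54,"rog":34,"t":0}},"mh":55}
After op 15 (replace /m/lmk/uo 52): {"dr":[[64,90,33,77,33],{"a":36,"g":59,"tsj":40},{"b":0,"euz":67},64],"m":{"lmk":{"fpr":44,"uo":52},"ly":{"gi":29,"qpv":65,"tbh":85},"sye":[6,18,1,32,31],"z":{"ov":54,"rog":34,"t":0}},"mh":55}
After op 16 (replace /m 54): {"dr":[[64,90,33,77,33],{"a":36,"g":59,"tsj":40},{"b":0,"euz":67},64],"m":54,"mh":55}
After op 17 (add /dr/0 83): {"dr":[83,[64,90,33,77,33],{"a":36,"g":59,"tsj":40},{"b":0,"euz":67},64],"m":54,"mh":55}
After op 18 (remove /dr/1): {"dr":[83,{"a":36,"g":59,"tsj":40},{"b":0,"euz":67},64],"m":54,"mh":55}
After op 19 (add /yg 44): {"dr":[83,{"a":36,"g":59,"tsj":40},{"b":0,"euz":67},64],"m":54,"mh":55,"yg":44}
After op 20 (replace /dr 50): {"dr":50,"m":54,"mh":55,"yg":44}
After op 21 (add /b 9): {"b":9,"dr":50,"m":54,"mh":55,"yg":44}
After op 22 (add /mh 57): {"b":9,"dr":50,"m":54,"mh":57,"yg":44}
After op 23 (replace /yg 2): {"b":9,"dr":50,"m":54,"mh":57,"yg":2}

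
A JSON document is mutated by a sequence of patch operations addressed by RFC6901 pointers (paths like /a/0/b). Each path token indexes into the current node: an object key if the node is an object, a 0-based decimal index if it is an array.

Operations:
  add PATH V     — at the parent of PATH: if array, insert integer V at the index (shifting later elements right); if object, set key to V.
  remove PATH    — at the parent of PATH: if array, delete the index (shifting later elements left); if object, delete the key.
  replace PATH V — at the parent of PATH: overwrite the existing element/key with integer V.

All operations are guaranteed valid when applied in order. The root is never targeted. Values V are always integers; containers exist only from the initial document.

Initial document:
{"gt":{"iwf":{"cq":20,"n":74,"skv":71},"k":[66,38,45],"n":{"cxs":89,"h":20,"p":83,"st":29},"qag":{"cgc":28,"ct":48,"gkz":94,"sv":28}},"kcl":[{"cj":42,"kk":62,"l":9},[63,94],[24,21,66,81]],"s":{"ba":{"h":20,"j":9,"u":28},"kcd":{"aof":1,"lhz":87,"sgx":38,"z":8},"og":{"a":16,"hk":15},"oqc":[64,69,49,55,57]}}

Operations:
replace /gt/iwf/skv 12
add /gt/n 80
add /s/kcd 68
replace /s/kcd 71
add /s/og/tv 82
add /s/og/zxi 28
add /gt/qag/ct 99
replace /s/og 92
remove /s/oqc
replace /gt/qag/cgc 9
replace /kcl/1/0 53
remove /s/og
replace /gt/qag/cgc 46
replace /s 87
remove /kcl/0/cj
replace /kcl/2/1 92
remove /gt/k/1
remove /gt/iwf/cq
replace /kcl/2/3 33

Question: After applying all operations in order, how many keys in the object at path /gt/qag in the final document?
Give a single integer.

After op 1 (replace /gt/iwf/skv 12): {"gt":{"iwf":{"cq":20,"n":74,"skv":12},"k":[66,38,45],"n":{"cxs":89,"h":20,"p":83,"st":29},"qag":{"cgc":28,"ct":48,"gkz":94,"sv":28}},"kcl":[{"cj":42,"kk":62,"l":9},[63,94],[24,21,66,81]],"s":{"ba":{"h":20,"j":9,"u":28},"kcd":{"aof":1,"lhz":87,"sgx":38,"z":8},"og":{"a":16,"hk":15},"oqc":[64,69,49,55,57]}}
After op 2 (add /gt/n 80): {"gt":{"iwf":{"cq":20,"n":74,"skv":12},"k":[66,38,45],"n":80,"qag":{"cgc":28,"ct":48,"gkz":94,"sv":28}},"kcl":[{"cj":42,"kk":62,"l":9},[63,94],[24,21,66,81]],"s":{"ba":{"h":20,"j":9,"u":28},"kcd":{"aof":1,"lhz":87,"sgx":38,"z":8},"og":{"a":16,"hk":15},"oqc":[64,69,49,55,57]}}
After op 3 (add /s/kcd 68): {"gt":{"iwf":{"cq":20,"n":74,"skv":12},"k":[66,38,45],"n":80,"qag":{"cgc":28,"ct":48,"gkz":94,"sv":28}},"kcl":[{"cj":42,"kk":62,"l":9},[63,94],[24,21,66,81]],"s":{"ba":{"h":20,"j":9,"u":28},"kcd":68,"og":{"a":16,"hk":15},"oqc":[64,69,49,55,57]}}
After op 4 (replace /s/kcd 71): {"gt":{"iwf":{"cq":20,"n":74,"skv":12},"k":[66,38,45],"n":80,"qag":{"cgc":28,"ct":48,"gkz":94,"sv":28}},"kcl":[{"cj":42,"kk":62,"l":9},[63,94],[24,21,66,81]],"s":{"ba":{"h":20,"j":9,"u":28},"kcd":71,"og":{"a":16,"hk":15},"oqc":[64,69,49,55,57]}}
After op 5 (add /s/og/tv 82): {"gt":{"iwf":{"cq":20,"n":74,"skv":12},"k":[66,38,45],"n":80,"qag":{"cgc":28,"ct":48,"gkz":94,"sv":28}},"kcl":[{"cj":42,"kk":62,"l":9},[63,94],[24,21,66,81]],"s":{"ba":{"h":20,"j":9,"u":28},"kcd":71,"og":{"a":16,"hk":15,"tv":82},"oqc":[64,69,49,55,57]}}
After op 6 (add /s/og/zxi 28): {"gt":{"iwf":{"cq":20,"n":74,"skv":12},"k":[66,38,45],"n":80,"qag":{"cgc":28,"ct":48,"gkz":94,"sv":28}},"kcl":[{"cj":42,"kk":62,"l":9},[63,94],[24,21,66,81]],"s":{"ba":{"h":20,"j":9,"u":28},"kcd":71,"og":{"a":16,"hk":15,"tv":82,"zxi":28},"oqc":[64,69,49,55,57]}}
After op 7 (add /gt/qag/ct 99): {"gt":{"iwf":{"cq":20,"n":74,"skv":12},"k":[66,38,45],"n":80,"qag":{"cgc":28,"ct":99,"gkz":94,"sv":28}},"kcl":[{"cj":42,"kk":62,"l":9},[63,94],[24,21,66,81]],"s":{"ba":{"h":20,"j":9,"u":28},"kcd":71,"og":{"a":16,"hk":15,"tv":82,"zxi":28},"oqc":[64,69,49,55,57]}}
After op 8 (replace /s/og 92): {"gt":{"iwf":{"cq":20,"n":74,"skv":12},"k":[66,38,45],"n":80,"qag":{"cgc":28,"ct":99,"gkz":94,"sv":28}},"kcl":[{"cj":42,"kk":62,"l":9},[63,94],[24,21,66,81]],"s":{"ba":{"h":20,"j":9,"u":28},"kcd":71,"og":92,"oqc":[64,69,49,55,57]}}
After op 9 (remove /s/oqc): {"gt":{"iwf":{"cq":20,"n":74,"skv":12},"k":[66,38,45],"n":80,"qag":{"cgc":28,"ct":99,"gkz":94,"sv":28}},"kcl":[{"cj":42,"kk":62,"l":9},[63,94],[24,21,66,81]],"s":{"ba":{"h":20,"j":9,"u":28},"kcd":71,"og":92}}
After op 10 (replace /gt/qag/cgc 9): {"gt":{"iwf":{"cq":20,"n":74,"skv":12},"k":[66,38,45],"n":80,"qag":{"cgc":9,"ct":99,"gkz":94,"sv":28}},"kcl":[{"cj":42,"kk":62,"l":9},[63,94],[24,21,66,81]],"s":{"ba":{"h":20,"j":9,"u":28},"kcd":71,"og":92}}
After op 11 (replace /kcl/1/0 53): {"gt":{"iwf":{"cq":20,"n":74,"skv":12},"k":[66,38,45],"n":80,"qag":{"cgc":9,"ct":99,"gkz":94,"sv":28}},"kcl":[{"cj":42,"kk":62,"l":9},[53,94],[24,21,66,81]],"s":{"ba":{"h":20,"j":9,"u":28},"kcd":71,"og":92}}
After op 12 (remove /s/og): {"gt":{"iwf":{"cq":20,"n":74,"skv":12},"k":[66,38,45],"n":80,"qag":{"cgc":9,"ct":99,"gkz":94,"sv":28}},"kcl":[{"cj":42,"kk":62,"l":9},[53,94],[24,21,66,81]],"s":{"ba":{"h":20,"j":9,"u":28},"kcd":71}}
After op 13 (replace /gt/qag/cgc 46): {"gt":{"iwf":{"cq":20,"n":74,"skv":12},"k":[66,38,45],"n":80,"qag":{"cgc":46,"ct":99,"gkz":94,"sv":28}},"kcl":[{"cj":42,"kk":62,"l":9},[53,94],[24,21,66,81]],"s":{"ba":{"h":20,"j":9,"u":28},"kcd":71}}
After op 14 (replace /s 87): {"gt":{"iwf":{"cq":20,"n":74,"skv":12},"k":[66,38,45],"n":80,"qag":{"cgc":46,"ct":99,"gkz":94,"sv":28}},"kcl":[{"cj":42,"kk":62,"l":9},[53,94],[24,21,66,81]],"s":87}
After op 15 (remove /kcl/0/cj): {"gt":{"iwf":{"cq":20,"n":74,"skv":12},"k":[66,38,45],"n":80,"qag":{"cgc":46,"ct":99,"gkz":94,"sv":28}},"kcl":[{"kk":62,"l":9},[53,94],[24,21,66,81]],"s":87}
After op 16 (replace /kcl/2/1 92): {"gt":{"iwf":{"cq":20,"n":74,"skv":12},"k":[66,38,45],"n":80,"qag":{"cgc":46,"ct":99,"gkz":94,"sv":28}},"kcl":[{"kk":62,"l":9},[53,94],[24,92,66,81]],"s":87}
After op 17 (remove /gt/k/1): {"gt":{"iwf":{"cq":20,"n":74,"skv":12},"k":[66,45],"n":80,"qag":{"cgc":46,"ct":99,"gkz":94,"sv":28}},"kcl":[{"kk":62,"l":9},[53,94],[24,92,66,81]],"s":87}
After op 18 (remove /gt/iwf/cq): {"gt":{"iwf":{"n":74,"skv":12},"k":[66,45],"n":80,"qag":{"cgc":46,"ct":99,"gkz":94,"sv":28}},"kcl":[{"kk":62,"l":9},[53,94],[24,92,66,81]],"s":87}
After op 19 (replace /kcl/2/3 33): {"gt":{"iwf":{"n":74,"skv":12},"k":[66,45],"n":80,"qag":{"cgc":46,"ct":99,"gkz":94,"sv":28}},"kcl":[{"kk":62,"l":9},[53,94],[24,92,66,33]],"s":87}
Size at path /gt/qag: 4

Answer: 4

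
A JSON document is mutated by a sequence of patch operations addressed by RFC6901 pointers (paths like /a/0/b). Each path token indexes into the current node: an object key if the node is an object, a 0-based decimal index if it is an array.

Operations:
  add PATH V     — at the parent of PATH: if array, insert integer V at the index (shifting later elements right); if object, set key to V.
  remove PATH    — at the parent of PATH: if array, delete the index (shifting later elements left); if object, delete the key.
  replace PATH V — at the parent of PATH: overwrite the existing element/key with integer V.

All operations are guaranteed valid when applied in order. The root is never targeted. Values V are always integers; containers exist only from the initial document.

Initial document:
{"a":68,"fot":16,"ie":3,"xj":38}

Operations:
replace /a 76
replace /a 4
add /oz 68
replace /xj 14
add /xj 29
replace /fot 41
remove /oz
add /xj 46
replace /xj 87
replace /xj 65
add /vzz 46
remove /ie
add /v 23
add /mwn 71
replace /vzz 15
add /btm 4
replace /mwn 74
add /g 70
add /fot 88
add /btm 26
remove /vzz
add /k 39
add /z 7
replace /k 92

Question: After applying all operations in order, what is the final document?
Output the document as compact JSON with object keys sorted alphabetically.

Answer: {"a":4,"btm":26,"fot":88,"g":70,"k":92,"mwn":74,"v":23,"xj":65,"z":7}

Derivation:
After op 1 (replace /a 76): {"a":76,"fot":16,"ie":3,"xj":38}
After op 2 (replace /a 4): {"a":4,"fot":16,"ie":3,"xj":38}
After op 3 (add /oz 68): {"a":4,"fot":16,"ie":3,"oz":68,"xj":38}
After op 4 (replace /xj 14): {"a":4,"fot":16,"ie":3,"oz":68,"xj":14}
After op 5 (add /xj 29): {"a":4,"fot":16,"ie":3,"oz":68,"xj":29}
After op 6 (replace /fot 41): {"a":4,"fot":41,"ie":3,"oz":68,"xj":29}
After op 7 (remove /oz): {"a":4,"fot":41,"ie":3,"xj":29}
After op 8 (add /xj 46): {"a":4,"fot":41,"ie":3,"xj":46}
After op 9 (replace /xj 87): {"a":4,"fot":41,"ie":3,"xj":87}
After op 10 (replace /xj 65): {"a":4,"fot":41,"ie":3,"xj":65}
After op 11 (add /vzz 46): {"a":4,"fot":41,"ie":3,"vzz":46,"xj":65}
After op 12 (remove /ie): {"a":4,"fot":41,"vzz":46,"xj":65}
After op 13 (add /v 23): {"a":4,"fot":41,"v":23,"vzz":46,"xj":65}
After op 14 (add /mwn 71): {"a":4,"fot":41,"mwn":71,"v":23,"vzz":46,"xj":65}
After op 15 (replace /vzz 15): {"a":4,"fot":41,"mwn":71,"v":23,"vzz":15,"xj":65}
After op 16 (add /btm 4): {"a":4,"btm":4,"fot":41,"mwn":71,"v":23,"vzz":15,"xj":65}
After op 17 (replace /mwn 74): {"a":4,"btm":4,"fot":41,"mwn":74,"v":23,"vzz":15,"xj":65}
After op 18 (add /g 70): {"a":4,"btm":4,"fot":41,"g":70,"mwn":74,"v":23,"vzz":15,"xj":65}
After op 19 (add /fot 88): {"a":4,"btm":4,"fot":88,"g":70,"mwn":74,"v":23,"vzz":15,"xj":65}
After op 20 (add /btm 26): {"a":4,"btm":26,"fot":88,"g":70,"mwn":74,"v":23,"vzz":15,"xj":65}
After op 21 (remove /vzz): {"a":4,"btm":26,"fot":88,"g":70,"mwn":74,"v":23,"xj":65}
After op 22 (add /k 39): {"a":4,"btm":26,"fot":88,"g":70,"k":39,"mwn":74,"v":23,"xj":65}
After op 23 (add /z 7): {"a":4,"btm":26,"fot":88,"g":70,"k":39,"mwn":74,"v":23,"xj":65,"z":7}
After op 24 (replace /k 92): {"a":4,"btm":26,"fot":88,"g":70,"k":92,"mwn":74,"v":23,"xj":65,"z":7}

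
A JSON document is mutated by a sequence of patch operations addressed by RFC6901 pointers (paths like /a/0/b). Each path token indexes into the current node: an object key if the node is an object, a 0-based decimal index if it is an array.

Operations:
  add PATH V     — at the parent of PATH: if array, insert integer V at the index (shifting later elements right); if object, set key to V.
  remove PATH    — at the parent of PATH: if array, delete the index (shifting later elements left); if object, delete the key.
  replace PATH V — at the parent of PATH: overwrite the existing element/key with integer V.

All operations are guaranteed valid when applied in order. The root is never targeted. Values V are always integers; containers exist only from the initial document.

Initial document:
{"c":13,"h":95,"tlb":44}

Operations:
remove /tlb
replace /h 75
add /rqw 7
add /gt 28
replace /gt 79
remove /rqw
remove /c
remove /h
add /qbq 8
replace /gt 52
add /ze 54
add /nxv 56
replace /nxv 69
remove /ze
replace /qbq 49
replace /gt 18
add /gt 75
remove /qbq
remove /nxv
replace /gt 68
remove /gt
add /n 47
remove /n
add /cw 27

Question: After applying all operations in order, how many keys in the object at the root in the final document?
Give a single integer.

After op 1 (remove /tlb): {"c":13,"h":95}
After op 2 (replace /h 75): {"c":13,"h":75}
After op 3 (add /rqw 7): {"c":13,"h":75,"rqw":7}
After op 4 (add /gt 28): {"c":13,"gt":28,"h":75,"rqw":7}
After op 5 (replace /gt 79): {"c":13,"gt":79,"h":75,"rqw":7}
After op 6 (remove /rqw): {"c":13,"gt":79,"h":75}
After op 7 (remove /c): {"gt":79,"h":75}
After op 8 (remove /h): {"gt":79}
After op 9 (add /qbq 8): {"gt":79,"qbq":8}
After op 10 (replace /gt 52): {"gt":52,"qbq":8}
After op 11 (add /ze 54): {"gt":52,"qbq":8,"ze":54}
After op 12 (add /nxv 56): {"gt":52,"nxv":56,"qbq":8,"ze":54}
After op 13 (replace /nxv 69): {"gt":52,"nxv":69,"qbq":8,"ze":54}
After op 14 (remove /ze): {"gt":52,"nxv":69,"qbq":8}
After op 15 (replace /qbq 49): {"gt":52,"nxv":69,"qbq":49}
After op 16 (replace /gt 18): {"gt":18,"nxv":69,"qbq":49}
After op 17 (add /gt 75): {"gt":75,"nxv":69,"qbq":49}
After op 18 (remove /qbq): {"gt":75,"nxv":69}
After op 19 (remove /nxv): {"gt":75}
After op 20 (replace /gt 68): {"gt":68}
After op 21 (remove /gt): {}
After op 22 (add /n 47): {"n":47}
After op 23 (remove /n): {}
After op 24 (add /cw 27): {"cw":27}
Size at the root: 1

Answer: 1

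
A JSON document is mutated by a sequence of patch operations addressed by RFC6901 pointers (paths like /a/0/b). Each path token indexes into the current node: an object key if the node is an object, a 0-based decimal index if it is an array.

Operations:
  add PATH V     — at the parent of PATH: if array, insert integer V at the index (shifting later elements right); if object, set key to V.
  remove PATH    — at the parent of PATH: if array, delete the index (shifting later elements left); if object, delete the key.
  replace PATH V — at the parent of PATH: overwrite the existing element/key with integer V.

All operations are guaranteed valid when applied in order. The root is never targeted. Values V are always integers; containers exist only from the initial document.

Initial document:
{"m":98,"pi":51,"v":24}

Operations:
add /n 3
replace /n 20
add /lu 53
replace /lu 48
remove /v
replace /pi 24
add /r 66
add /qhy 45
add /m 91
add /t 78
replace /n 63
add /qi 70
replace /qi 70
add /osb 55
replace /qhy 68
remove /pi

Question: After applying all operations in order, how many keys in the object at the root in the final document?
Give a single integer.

Answer: 8

Derivation:
After op 1 (add /n 3): {"m":98,"n":3,"pi":51,"v":24}
After op 2 (replace /n 20): {"m":98,"n":20,"pi":51,"v":24}
After op 3 (add /lu 53): {"lu":53,"m":98,"n":20,"pi":51,"v":24}
After op 4 (replace /lu 48): {"lu":48,"m":98,"n":20,"pi":51,"v":24}
After op 5 (remove /v): {"lu":48,"m":98,"n":20,"pi":51}
After op 6 (replace /pi 24): {"lu":48,"m":98,"n":20,"pi":24}
After op 7 (add /r 66): {"lu":48,"m":98,"n":20,"pi":24,"r":66}
After op 8 (add /qhy 45): {"lu":48,"m":98,"n":20,"pi":24,"qhy":45,"r":66}
After op 9 (add /m 91): {"lu":48,"m":91,"n":20,"pi":24,"qhy":45,"r":66}
After op 10 (add /t 78): {"lu":48,"m":91,"n":20,"pi":24,"qhy":45,"r":66,"t":78}
After op 11 (replace /n 63): {"lu":48,"m":91,"n":63,"pi":24,"qhy":45,"r":66,"t":78}
After op 12 (add /qi 70): {"lu":48,"m":91,"n":63,"pi":24,"qhy":45,"qi":70,"r":66,"t":78}
After op 13 (replace /qi 70): {"lu":48,"m":91,"n":63,"pi":24,"qhy":45,"qi":70,"r":66,"t":78}
After op 14 (add /osb 55): {"lu":48,"m":91,"n":63,"osb":55,"pi":24,"qhy":45,"qi":70,"r":66,"t":78}
After op 15 (replace /qhy 68): {"lu":48,"m":91,"n":63,"osb":55,"pi":24,"qhy":68,"qi":70,"r":66,"t":78}
After op 16 (remove /pi): {"lu":48,"m":91,"n":63,"osb":55,"qhy":68,"qi":70,"r":66,"t":78}
Size at the root: 8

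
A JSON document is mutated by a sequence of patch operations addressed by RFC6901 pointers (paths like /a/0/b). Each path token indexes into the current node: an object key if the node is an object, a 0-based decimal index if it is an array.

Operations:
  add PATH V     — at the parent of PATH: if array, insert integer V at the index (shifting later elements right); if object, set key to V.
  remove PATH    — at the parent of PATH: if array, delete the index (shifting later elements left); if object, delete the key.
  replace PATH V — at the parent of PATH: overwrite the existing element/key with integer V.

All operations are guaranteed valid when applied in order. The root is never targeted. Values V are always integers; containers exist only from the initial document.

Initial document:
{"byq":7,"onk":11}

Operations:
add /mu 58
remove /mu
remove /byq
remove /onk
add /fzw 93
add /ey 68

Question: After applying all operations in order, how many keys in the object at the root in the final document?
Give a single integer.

After op 1 (add /mu 58): {"byq":7,"mu":58,"onk":11}
After op 2 (remove /mu): {"byq":7,"onk":11}
After op 3 (remove /byq): {"onk":11}
After op 4 (remove /onk): {}
After op 5 (add /fzw 93): {"fzw":93}
After op 6 (add /ey 68): {"ey":68,"fzw":93}
Size at the root: 2

Answer: 2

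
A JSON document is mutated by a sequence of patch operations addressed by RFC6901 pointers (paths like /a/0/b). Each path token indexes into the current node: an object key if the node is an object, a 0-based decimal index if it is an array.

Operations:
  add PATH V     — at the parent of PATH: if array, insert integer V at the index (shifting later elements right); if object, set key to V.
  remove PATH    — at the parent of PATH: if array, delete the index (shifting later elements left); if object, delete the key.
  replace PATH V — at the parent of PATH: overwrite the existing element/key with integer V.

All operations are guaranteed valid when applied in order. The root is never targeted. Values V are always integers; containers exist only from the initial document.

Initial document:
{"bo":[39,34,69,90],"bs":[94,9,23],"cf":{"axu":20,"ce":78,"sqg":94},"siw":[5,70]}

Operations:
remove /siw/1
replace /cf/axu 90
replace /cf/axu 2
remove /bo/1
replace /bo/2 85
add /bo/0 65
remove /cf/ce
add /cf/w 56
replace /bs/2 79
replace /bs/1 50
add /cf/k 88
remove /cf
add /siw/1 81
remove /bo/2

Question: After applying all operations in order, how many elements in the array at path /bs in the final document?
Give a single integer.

After op 1 (remove /siw/1): {"bo":[39,34,69,90],"bs":[94,9,23],"cf":{"axu":20,"ce":78,"sqg":94},"siw":[5]}
After op 2 (replace /cf/axu 90): {"bo":[39,34,69,90],"bs":[94,9,23],"cf":{"axu":90,"ce":78,"sqg":94},"siw":[5]}
After op 3 (replace /cf/axu 2): {"bo":[39,34,69,90],"bs":[94,9,23],"cf":{"axu":2,"ce":78,"sqg":94},"siw":[5]}
After op 4 (remove /bo/1): {"bo":[39,69,90],"bs":[94,9,23],"cf":{"axu":2,"ce":78,"sqg":94},"siw":[5]}
After op 5 (replace /bo/2 85): {"bo":[39,69,85],"bs":[94,9,23],"cf":{"axu":2,"ce":78,"sqg":94},"siw":[5]}
After op 6 (add /bo/0 65): {"bo":[65,39,69,85],"bs":[94,9,23],"cf":{"axu":2,"ce":78,"sqg":94},"siw":[5]}
After op 7 (remove /cf/ce): {"bo":[65,39,69,85],"bs":[94,9,23],"cf":{"axu":2,"sqg":94},"siw":[5]}
After op 8 (add /cf/w 56): {"bo":[65,39,69,85],"bs":[94,9,23],"cf":{"axu":2,"sqg":94,"w":56},"siw":[5]}
After op 9 (replace /bs/2 79): {"bo":[65,39,69,85],"bs":[94,9,79],"cf":{"axu":2,"sqg":94,"w":56},"siw":[5]}
After op 10 (replace /bs/1 50): {"bo":[65,39,69,85],"bs":[94,50,79],"cf":{"axu":2,"sqg":94,"w":56},"siw":[5]}
After op 11 (add /cf/k 88): {"bo":[65,39,69,85],"bs":[94,50,79],"cf":{"axu":2,"k":88,"sqg":94,"w":56},"siw":[5]}
After op 12 (remove /cf): {"bo":[65,39,69,85],"bs":[94,50,79],"siw":[5]}
After op 13 (add /siw/1 81): {"bo":[65,39,69,85],"bs":[94,50,79],"siw":[5,81]}
After op 14 (remove /bo/2): {"bo":[65,39,85],"bs":[94,50,79],"siw":[5,81]}
Size at path /bs: 3

Answer: 3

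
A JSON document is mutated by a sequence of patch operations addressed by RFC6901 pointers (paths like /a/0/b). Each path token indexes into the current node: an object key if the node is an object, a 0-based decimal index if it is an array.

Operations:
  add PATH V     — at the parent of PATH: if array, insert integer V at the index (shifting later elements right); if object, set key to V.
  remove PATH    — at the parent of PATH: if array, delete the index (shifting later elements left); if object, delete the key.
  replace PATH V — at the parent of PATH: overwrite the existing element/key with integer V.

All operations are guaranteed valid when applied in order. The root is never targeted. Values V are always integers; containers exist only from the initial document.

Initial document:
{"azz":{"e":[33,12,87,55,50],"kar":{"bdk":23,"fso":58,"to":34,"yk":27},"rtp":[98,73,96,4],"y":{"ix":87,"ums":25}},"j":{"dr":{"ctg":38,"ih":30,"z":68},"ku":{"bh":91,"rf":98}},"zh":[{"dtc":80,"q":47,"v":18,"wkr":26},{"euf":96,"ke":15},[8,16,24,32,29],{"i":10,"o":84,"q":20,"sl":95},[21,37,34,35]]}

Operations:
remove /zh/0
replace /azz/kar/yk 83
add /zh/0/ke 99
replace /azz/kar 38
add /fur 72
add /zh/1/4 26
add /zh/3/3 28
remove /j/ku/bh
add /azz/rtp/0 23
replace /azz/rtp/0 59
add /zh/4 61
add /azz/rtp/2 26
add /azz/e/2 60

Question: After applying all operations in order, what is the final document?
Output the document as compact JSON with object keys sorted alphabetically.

Answer: {"azz":{"e":[33,12,60,87,55,50],"kar":38,"rtp":[59,98,26,73,96,4],"y":{"ix":87,"ums":25}},"fur":72,"j":{"dr":{"ctg":38,"ih":30,"z":68},"ku":{"rf":98}},"zh":[{"euf":96,"ke":99},[8,16,24,32,26,29],{"i":10,"o":84,"q":20,"sl":95},[21,37,34,28,35],61]}

Derivation:
After op 1 (remove /zh/0): {"azz":{"e":[33,12,87,55,50],"kar":{"bdk":23,"fso":58,"to":34,"yk":27},"rtp":[98,73,96,4],"y":{"ix":87,"ums":25}},"j":{"dr":{"ctg":38,"ih":30,"z":68},"ku":{"bh":91,"rf":98}},"zh":[{"euf":96,"ke":15},[8,16,24,32,29],{"i":10,"o":84,"q":20,"sl":95},[21,37,34,35]]}
After op 2 (replace /azz/kar/yk 83): {"azz":{"e":[33,12,87,55,50],"kar":{"bdk":23,"fso":58,"to":34,"yk":83},"rtp":[98,73,96,4],"y":{"ix":87,"ums":25}},"j":{"dr":{"ctg":38,"ih":30,"z":68},"ku":{"bh":91,"rf":98}},"zh":[{"euf":96,"ke":15},[8,16,24,32,29],{"i":10,"o":84,"q":20,"sl":95},[21,37,34,35]]}
After op 3 (add /zh/0/ke 99): {"azz":{"e":[33,12,87,55,50],"kar":{"bdk":23,"fso":58,"to":34,"yk":83},"rtp":[98,73,96,4],"y":{"ix":87,"ums":25}},"j":{"dr":{"ctg":38,"ih":30,"z":68},"ku":{"bh":91,"rf":98}},"zh":[{"euf":96,"ke":99},[8,16,24,32,29],{"i":10,"o":84,"q":20,"sl":95},[21,37,34,35]]}
After op 4 (replace /azz/kar 38): {"azz":{"e":[33,12,87,55,50],"kar":38,"rtp":[98,73,96,4],"y":{"ix":87,"ums":25}},"j":{"dr":{"ctg":38,"ih":30,"z":68},"ku":{"bh":91,"rf":98}},"zh":[{"euf":96,"ke":99},[8,16,24,32,29],{"i":10,"o":84,"q":20,"sl":95},[21,37,34,35]]}
After op 5 (add /fur 72): {"azz":{"e":[33,12,87,55,50],"kar":38,"rtp":[98,73,96,4],"y":{"ix":87,"ums":25}},"fur":72,"j":{"dr":{"ctg":38,"ih":30,"z":68},"ku":{"bh":91,"rf":98}},"zh":[{"euf":96,"ke":99},[8,16,24,32,29],{"i":10,"o":84,"q":20,"sl":95},[21,37,34,35]]}
After op 6 (add /zh/1/4 26): {"azz":{"e":[33,12,87,55,50],"kar":38,"rtp":[98,73,96,4],"y":{"ix":87,"ums":25}},"fur":72,"j":{"dr":{"ctg":38,"ih":30,"z":68},"ku":{"bh":91,"rf":98}},"zh":[{"euf":96,"ke":99},[8,16,24,32,26,29],{"i":10,"o":84,"q":20,"sl":95},[21,37,34,35]]}
After op 7 (add /zh/3/3 28): {"azz":{"e":[33,12,87,55,50],"kar":38,"rtp":[98,73,96,4],"y":{"ix":87,"ums":25}},"fur":72,"j":{"dr":{"ctg":38,"ih":30,"z":68},"ku":{"bh":91,"rf":98}},"zh":[{"euf":96,"ke":99},[8,16,24,32,26,29],{"i":10,"o":84,"q":20,"sl":95},[21,37,34,28,35]]}
After op 8 (remove /j/ku/bh): {"azz":{"e":[33,12,87,55,50],"kar":38,"rtp":[98,73,96,4],"y":{"ix":87,"ums":25}},"fur":72,"j":{"dr":{"ctg":38,"ih":30,"z":68},"ku":{"rf":98}},"zh":[{"euf":96,"ke":99},[8,16,24,32,26,29],{"i":10,"o":84,"q":20,"sl":95},[21,37,34,28,35]]}
After op 9 (add /azz/rtp/0 23): {"azz":{"e":[33,12,87,55,50],"kar":38,"rtp":[23,98,73,96,4],"y":{"ix":87,"ums":25}},"fur":72,"j":{"dr":{"ctg":38,"ih":30,"z":68},"ku":{"rf":98}},"zh":[{"euf":96,"ke":99},[8,16,24,32,26,29],{"i":10,"o":84,"q":20,"sl":95},[21,37,34,28,35]]}
After op 10 (replace /azz/rtp/0 59): {"azz":{"e":[33,12,87,55,50],"kar":38,"rtp":[59,98,73,96,4],"y":{"ix":87,"ums":25}},"fur":72,"j":{"dr":{"ctg":38,"ih":30,"z":68},"ku":{"rf":98}},"zh":[{"euf":96,"ke":99},[8,16,24,32,26,29],{"i":10,"o":84,"q":20,"sl":95},[21,37,34,28,35]]}
After op 11 (add /zh/4 61): {"azz":{"e":[33,12,87,55,50],"kar":38,"rtp":[59,98,73,96,4],"y":{"ix":87,"ums":25}},"fur":72,"j":{"dr":{"ctg":38,"ih":30,"z":68},"ku":{"rf":98}},"zh":[{"euf":96,"ke":99},[8,16,24,32,26,29],{"i":10,"o":84,"q":20,"sl":95},[21,37,34,28,35],61]}
After op 12 (add /azz/rtp/2 26): {"azz":{"e":[33,12,87,55,50],"kar":38,"rtp":[59,98,26,73,96,4],"y":{"ix":87,"ums":25}},"fur":72,"j":{"dr":{"ctg":38,"ih":30,"z":68},"ku":{"rf":98}},"zh":[{"euf":96,"ke":99},[8,16,24,32,26,29],{"i":10,"o":84,"q":20,"sl":95},[21,37,34,28,35],61]}
After op 13 (add /azz/e/2 60): {"azz":{"e":[33,12,60,87,55,50],"kar":38,"rtp":[59,98,26,73,96,4],"y":{"ix":87,"ums":25}},"fur":72,"j":{"dr":{"ctg":38,"ih":30,"z":68},"ku":{"rf":98}},"zh":[{"euf":96,"ke":99},[8,16,24,32,26,29],{"i":10,"o":84,"q":20,"sl":95},[21,37,34,28,35],61]}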